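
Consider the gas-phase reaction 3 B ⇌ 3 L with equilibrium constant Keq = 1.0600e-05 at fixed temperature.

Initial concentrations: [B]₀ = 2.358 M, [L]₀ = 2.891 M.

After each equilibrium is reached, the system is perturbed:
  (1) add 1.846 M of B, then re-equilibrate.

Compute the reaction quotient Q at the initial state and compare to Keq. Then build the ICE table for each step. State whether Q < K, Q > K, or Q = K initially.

Q₀ = 1.843 vs Keq = 1.0600e-05 ⇒ Q>K, reverse
Step 1:
                    B           L
  I             2.358       2.891
  C             2.778      -2.778
  E             5.136      0.1128
  solve Keq expr → x = -0.9261; check Q = 1.0600e-05
Then add 1.846 M of B.
Step 2:
                    B           L
  I             6.982      0.1128
  C          -0.03968     0.03968
  E             6.942      0.1525
  solve Keq expr → x = 0.01323; check Q = 1.0600e-05

Q₀ = 1.843; Q > K (proceeds reverse)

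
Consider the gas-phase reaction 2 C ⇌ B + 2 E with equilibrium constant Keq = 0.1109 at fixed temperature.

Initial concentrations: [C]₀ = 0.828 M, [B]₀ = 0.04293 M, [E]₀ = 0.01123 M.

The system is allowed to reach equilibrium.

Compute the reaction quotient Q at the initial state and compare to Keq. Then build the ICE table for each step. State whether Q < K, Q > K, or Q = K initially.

Q₀ = 7.8970e-06; Q < K (proceeds forward)

Q₀ = 7.8970e-06 vs Keq = 0.1109 ⇒ Q<K, forward
Step 1:
                   C          B          E
  Initial      0.828    0.04293    0.01123
  Change     -0.3404     0.1702     0.3404
  Equil       0.4876     0.2132     0.3517
  solve Keq expr → x = 0.1702; check Q = 0.1109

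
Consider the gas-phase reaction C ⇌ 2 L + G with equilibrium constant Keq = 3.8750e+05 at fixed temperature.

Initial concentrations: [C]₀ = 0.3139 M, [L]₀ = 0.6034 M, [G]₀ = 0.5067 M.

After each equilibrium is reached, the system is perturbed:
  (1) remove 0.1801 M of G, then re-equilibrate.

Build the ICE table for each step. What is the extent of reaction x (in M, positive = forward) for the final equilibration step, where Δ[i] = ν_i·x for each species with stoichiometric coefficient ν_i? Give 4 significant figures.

x = 7.0451e-07 M

Q₀ = 0.5877 vs Keq = 3.8750e+05 ⇒ Q<K, forward
Step 1:
                   C          L          G
  Initial     0.3139     0.6034     0.5067
  Change     -0.3139     0.6278     0.3139
  Equil   3.2100e-06      1.231     0.8206
  solve Keq expr → x = 0.3139; check Q = 3.8750e+05
Then remove 0.1801 M of G.
Step 2:
                   C          L          G
  Initial 3.2100e-06      1.231     0.6405
  Change  -7.0451e-07 1.4090e-06 7.0451e-07
  Equil   2.5055e-06      1.231     0.6405
  solve Keq expr → x = 7.0451e-07; check Q = 3.8750e+05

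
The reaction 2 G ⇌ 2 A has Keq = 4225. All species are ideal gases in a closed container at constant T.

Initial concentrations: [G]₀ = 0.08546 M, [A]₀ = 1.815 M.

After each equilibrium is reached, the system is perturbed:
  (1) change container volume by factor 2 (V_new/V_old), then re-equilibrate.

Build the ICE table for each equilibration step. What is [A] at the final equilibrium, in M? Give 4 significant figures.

Q₀ = 451.1 vs Keq = 4225 ⇒ Q<K, forward
Step 1:
                   G          A
  init       0.08546      1.815
  Δ         -0.05667    0.05667
  eq         0.02879      1.872
  solve Keq expr → x = 0.02833; check Q = 4225
Then change container volume by factor 2 (V_new/V_old).
Step 2:
                   G          A
  init        0.0144     0.9358
  Δ                0          0
  eq          0.0144     0.9358
  solve Keq expr → x = 0; check Q = 4225

[A]_eq = 0.9358 M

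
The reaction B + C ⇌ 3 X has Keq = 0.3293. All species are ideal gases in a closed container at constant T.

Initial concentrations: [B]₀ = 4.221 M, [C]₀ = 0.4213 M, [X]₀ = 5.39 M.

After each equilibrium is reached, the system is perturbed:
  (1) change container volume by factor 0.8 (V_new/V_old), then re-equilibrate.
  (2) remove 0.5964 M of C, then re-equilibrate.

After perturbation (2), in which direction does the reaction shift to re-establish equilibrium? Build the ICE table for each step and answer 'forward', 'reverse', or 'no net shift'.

Q₀ = 88.06 vs Keq = 0.3293 ⇒ Q>K, reverse
Step 1:
                   B          C          X
  Initial      4.221     0.4213       5.39
  Change       1.308      1.308     -3.924
  Equil        5.529      1.729      1.466
  solve Keq expr → x = -1.308; check Q = 0.3293
Then change container volume by factor 0.8 (V_new/V_old).
Step 2:
                   B          C          X
  Initial      6.911      2.162      1.832
  Change     0.03928    0.03928    -0.1179
  Equil        6.951      2.201      1.714
  solve Keq expr → x = -0.03928; check Q = 0.3293
Then remove 0.5964 M of C.
Step 3:
                   B          C          X
  Initial      6.951      1.605      1.714
  Change     0.05053    0.05053    -0.1516
  Equil        7.001      1.655      1.563
  solve Keq expr → x = -0.05053; check Q = 0.3293

Direction: reverse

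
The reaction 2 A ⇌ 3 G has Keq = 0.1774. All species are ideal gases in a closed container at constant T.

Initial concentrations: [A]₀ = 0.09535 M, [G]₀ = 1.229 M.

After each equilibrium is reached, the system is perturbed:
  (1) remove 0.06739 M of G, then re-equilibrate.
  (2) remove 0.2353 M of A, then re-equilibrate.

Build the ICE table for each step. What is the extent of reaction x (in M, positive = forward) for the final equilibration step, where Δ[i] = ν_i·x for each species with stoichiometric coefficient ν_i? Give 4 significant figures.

x = -0.02802 M

Q₀ = 204.2 vs Keq = 0.1774 ⇒ Q>K, reverse
Step 1:
                  A         G
  I         0.09535     1.229
  C          0.5419   -0.8129
  E          0.6373    0.4161
  solve Keq expr → x = -0.271; check Q = 0.1774
Then remove 0.06739 M of G.
Step 2:
                  A         G
  I          0.6373    0.3487
  C        -0.03475   0.05212
  E          0.6025    0.4008
  solve Keq expr → x = 0.01737; check Q = 0.1774
Then remove 0.2353 M of A.
Step 3:
                  A         G
  I          0.3672    0.4008
  C         0.05605  -0.08407
  E          0.4233    0.3168
  solve Keq expr → x = -0.02802; check Q = 0.1774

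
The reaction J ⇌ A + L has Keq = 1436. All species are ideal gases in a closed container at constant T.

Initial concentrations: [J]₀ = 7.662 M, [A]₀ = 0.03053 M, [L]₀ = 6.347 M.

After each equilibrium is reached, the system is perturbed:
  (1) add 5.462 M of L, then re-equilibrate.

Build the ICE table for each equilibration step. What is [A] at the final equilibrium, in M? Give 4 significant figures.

Q₀ = 0.02529 vs Keq = 1436 ⇒ Q<K, forward
Step 1:
                  J         A         L
  Initial     7.662   0.03053     6.347
  Change     -7.588     7.588     7.588
  Equil     0.07393     7.619     13.94
  solve Keq expr → x = 7.588; check Q = 1436
Then add 5.462 M of L.
Step 2:
                  J         A         L
  Initial   0.07393     7.619      19.4
  Change    0.02844  -0.02844  -0.02844
  Equil      0.1024      7.59     19.37
  solve Keq expr → x = -0.02844; check Q = 1436

[A]_eq = 7.59 M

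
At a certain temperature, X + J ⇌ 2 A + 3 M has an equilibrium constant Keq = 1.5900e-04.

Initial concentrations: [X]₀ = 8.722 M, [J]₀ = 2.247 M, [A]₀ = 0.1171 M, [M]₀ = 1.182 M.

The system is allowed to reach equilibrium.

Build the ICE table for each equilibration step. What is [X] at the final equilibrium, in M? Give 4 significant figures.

Q₀ = 0.001155 vs Keq = 1.5900e-04 ⇒ Q>K, reverse
Step 1:
                  X         J         A         M
  Initial     8.722     2.247    0.1171     1.182
  Change     0.0335    0.0335    -0.067   -0.1005
  Equil       8.756     2.281    0.0501     1.081
  solve Keq expr → x = -0.0335; check Q = 1.5900e-04

[X]_eq = 8.756 M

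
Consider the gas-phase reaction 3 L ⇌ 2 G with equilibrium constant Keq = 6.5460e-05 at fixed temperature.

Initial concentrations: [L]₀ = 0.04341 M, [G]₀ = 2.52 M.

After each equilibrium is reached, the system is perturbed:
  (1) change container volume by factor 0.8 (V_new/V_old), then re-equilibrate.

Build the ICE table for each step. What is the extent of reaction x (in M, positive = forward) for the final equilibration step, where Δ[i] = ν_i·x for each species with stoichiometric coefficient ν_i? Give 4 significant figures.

x = 0.004147 M

Q₀ = 7.7630e+04 vs Keq = 6.5460e-05 ⇒ Q>K, reverse
Step 1:
                    L           G
  I           0.04341        2.52
  C             3.692      -2.462
  E             3.736     0.05842
  solve Keq expr → x = -1.231; check Q = 6.5460e-05
Then change container volume by factor 0.8 (V_new/V_old).
Step 2:
                    L           G
  I              4.67     0.07302
  C          -0.01244    0.008293
  E             4.657     0.08132
  solve Keq expr → x = 0.004147; check Q = 6.5460e-05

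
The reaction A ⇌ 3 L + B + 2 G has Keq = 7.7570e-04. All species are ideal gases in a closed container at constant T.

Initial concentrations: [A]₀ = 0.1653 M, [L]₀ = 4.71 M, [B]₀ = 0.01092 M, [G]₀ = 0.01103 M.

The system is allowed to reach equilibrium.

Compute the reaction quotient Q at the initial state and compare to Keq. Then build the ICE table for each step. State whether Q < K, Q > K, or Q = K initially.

Q₀ = 8.3978e-04 vs Keq = 7.7570e-04 ⇒ Q>K, reverse
Step 1:
                    A           L           B           G
  Initial      0.1653        4.71     0.01092     0.01103
  Change   1.6938e-04 -5.0815e-04 -1.6938e-04 -3.3876e-04
  Equil        0.1655       4.709     0.01075     0.01069
  solve Keq expr → x = -1.6938e-04; check Q = 7.7570e-04

Q₀ = 8.3978e-04; Q > K (proceeds reverse)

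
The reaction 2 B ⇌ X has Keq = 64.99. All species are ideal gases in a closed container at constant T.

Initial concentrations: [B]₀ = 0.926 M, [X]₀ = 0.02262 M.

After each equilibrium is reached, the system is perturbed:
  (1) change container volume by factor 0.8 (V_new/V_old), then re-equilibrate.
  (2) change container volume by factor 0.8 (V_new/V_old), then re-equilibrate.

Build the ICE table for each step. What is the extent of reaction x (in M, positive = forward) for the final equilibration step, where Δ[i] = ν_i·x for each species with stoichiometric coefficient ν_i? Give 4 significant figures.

x = 0.00591 M

Q₀ = 0.02638 vs Keq = 64.99 ⇒ Q<K, forward
Step 1:
                  B         X
  init        0.926   0.02262
  Δ         -0.8433    0.4217
  eq        0.08268    0.4443
  solve Keq expr → x = 0.4217; check Q = 64.99
Then change container volume by factor 0.8 (V_new/V_old).
Step 2:
                  B         X
  init       0.1034    0.5553
  Δ        -0.01048  0.005238
  eq        0.09287    0.5606
  solve Keq expr → x = 0.005238; check Q = 64.99
Then change container volume by factor 0.8 (V_new/V_old).
Step 3:
                  B         X
  init       0.1161    0.7007
  Δ        -0.01182   0.00591
  eq         0.1043    0.7066
  solve Keq expr → x = 0.00591; check Q = 64.99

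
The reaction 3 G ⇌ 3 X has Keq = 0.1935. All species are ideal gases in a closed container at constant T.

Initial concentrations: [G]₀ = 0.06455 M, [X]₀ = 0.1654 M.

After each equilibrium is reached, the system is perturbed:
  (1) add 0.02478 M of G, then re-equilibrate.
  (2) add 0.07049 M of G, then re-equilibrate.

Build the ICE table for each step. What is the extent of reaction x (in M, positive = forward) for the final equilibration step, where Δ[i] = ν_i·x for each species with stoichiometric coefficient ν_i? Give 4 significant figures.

x = 0.00861 M

Q₀ = 16.82 vs Keq = 0.1935 ⇒ Q>K, reverse
Step 1:
                    G           X
  init        0.06455      0.1654
  Δ           0.08114    -0.08114
  eq           0.1457     0.08426
  solve Keq expr → x = -0.02705; check Q = 0.1935
Then add 0.02478 M of G.
Step 2:
                    G           X
  init         0.1705     0.08426
  Δ         -0.009081    0.009081
  eq           0.1614     0.09334
  solve Keq expr → x = 0.003027; check Q = 0.1935
Then add 0.07049 M of G.
Step 3:
                    G           X
  init         0.2319     0.09334
  Δ          -0.02583     0.02583
  eq            0.206      0.1192
  solve Keq expr → x = 0.00861; check Q = 0.1935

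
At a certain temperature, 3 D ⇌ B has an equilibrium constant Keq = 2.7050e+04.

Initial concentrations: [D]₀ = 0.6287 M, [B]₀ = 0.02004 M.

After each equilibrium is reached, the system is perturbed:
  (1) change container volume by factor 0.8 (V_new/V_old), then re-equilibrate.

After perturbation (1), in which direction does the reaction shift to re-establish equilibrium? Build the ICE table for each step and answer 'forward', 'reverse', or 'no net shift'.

Direction: forward

Q₀ = 0.08064 vs Keq = 2.7050e+04 ⇒ Q<K, forward
Step 1:
                    D           B
  I            0.6287     0.02004
  C           -0.6085      0.2028
  E            0.0202      0.2229
  solve Keq expr → x = 0.2028; check Q = 2.7050e+04
Then change container volume by factor 0.8 (V_new/V_old).
Step 2:
                    D           B
  I           0.02525      0.2786
  C          -0.00346    0.001153
  E           0.02179      0.2797
  solve Keq expr → x = 0.001153; check Q = 2.7050e+04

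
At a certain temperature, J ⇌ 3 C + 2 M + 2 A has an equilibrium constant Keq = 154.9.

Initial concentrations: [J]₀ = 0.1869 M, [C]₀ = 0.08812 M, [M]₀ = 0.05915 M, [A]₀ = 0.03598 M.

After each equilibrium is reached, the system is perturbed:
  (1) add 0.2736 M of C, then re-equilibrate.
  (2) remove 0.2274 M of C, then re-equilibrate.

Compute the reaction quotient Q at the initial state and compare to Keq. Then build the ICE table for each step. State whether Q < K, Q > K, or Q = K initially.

Q₀ = 1.6582e-08; Q < K (proceeds forward)

Q₀ = 1.6582e-08 vs Keq = 154.9 ⇒ Q<K, forward
Step 1:
                   J          C          M          A
  Initial     0.1869    0.08812    0.05915    0.03598
  Change     -0.1868     0.5605     0.3737     0.3737
  Equil   5.5400e-05     0.6487     0.4328     0.4097
  solve Keq expr → x = 0.1868; check Q = 154.9
Then add 0.2736 M of C.
Step 2:
                   J          C          M          A
  Initial 5.5400e-05     0.9223     0.4328     0.4097
  Change  1.0336e-04 -3.1007e-04 -2.0671e-04 -2.0671e-04
  Equil   1.5876e-04     0.9219     0.4326     0.4095
  solve Keq expr → x = -1.0336e-04; check Q = 154.9
Then remove 0.2274 M of C.
Step 3:
                   J          C          M          A
  Initial 1.5876e-04     0.6945     0.4326     0.4095
  Change  -9.0683e-05 2.7205e-04 1.8137e-04 1.8137e-04
  Equil   6.8073e-05     0.6948     0.4328     0.4096
  solve Keq expr → x = 9.0683e-05; check Q = 154.9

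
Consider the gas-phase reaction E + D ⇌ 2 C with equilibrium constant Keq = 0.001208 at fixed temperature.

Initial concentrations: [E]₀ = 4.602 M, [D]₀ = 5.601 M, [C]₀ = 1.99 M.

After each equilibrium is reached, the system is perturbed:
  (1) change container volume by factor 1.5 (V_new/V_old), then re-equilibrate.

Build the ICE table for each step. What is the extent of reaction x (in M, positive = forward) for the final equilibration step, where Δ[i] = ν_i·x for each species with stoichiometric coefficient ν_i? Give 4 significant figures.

x = 0 M

Q₀ = 0.1536 vs Keq = 0.001208 ⇒ Q>K, reverse
Step 1:
                  E         D         C
  init        4.602     5.601      1.99
  Δ          0.8912    0.8912    -1.782
  eq          5.493     6.492    0.2076
  solve Keq expr → x = -0.8912; check Q = 0.001208
Then change container volume by factor 1.5 (V_new/V_old).
Step 2:
                  E         D         C
  init        3.662     4.328    0.1384
  Δ               0         0         0
  eq          3.662     4.328    0.1384
  solve Keq expr → x = 0; check Q = 0.001208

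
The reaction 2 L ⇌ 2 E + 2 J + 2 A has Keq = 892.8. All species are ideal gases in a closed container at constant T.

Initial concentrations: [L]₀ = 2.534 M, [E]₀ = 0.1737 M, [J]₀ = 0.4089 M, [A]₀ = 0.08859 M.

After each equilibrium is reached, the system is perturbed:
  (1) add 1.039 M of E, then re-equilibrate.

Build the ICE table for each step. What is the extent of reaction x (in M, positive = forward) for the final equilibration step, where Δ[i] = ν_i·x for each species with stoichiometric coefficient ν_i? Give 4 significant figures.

x = -0.05734 M

Q₀ = 6.1658e-06 vs Keq = 892.8 ⇒ Q<K, forward
Step 1:
                    L           E           J           A
  Initial       2.534      0.1737      0.4089     0.08859
  Change        -2.11        2.11        2.11        2.11
  Equil        0.4235       2.284       2.519       2.199
  solve Keq expr → x = 1.055; check Q = 892.8
Then add 1.039 M of E.
Step 2:
                    L           E           J           A
  Initial      0.4235       3.323       2.519       2.199
  Change       0.1147     -0.1147     -0.1147     -0.1147
  Equil        0.5382       3.208       2.405       2.084
  solve Keq expr → x = -0.05734; check Q = 892.8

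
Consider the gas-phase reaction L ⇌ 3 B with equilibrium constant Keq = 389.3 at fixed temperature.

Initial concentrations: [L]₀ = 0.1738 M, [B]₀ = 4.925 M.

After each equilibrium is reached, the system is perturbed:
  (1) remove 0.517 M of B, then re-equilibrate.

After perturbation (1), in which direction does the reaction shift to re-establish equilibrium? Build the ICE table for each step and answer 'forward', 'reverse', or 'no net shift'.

Q₀ = 687.3 vs Keq = 389.3 ⇒ Q>K, reverse
Step 1:
                    L           B
  Initial      0.1738       4.925
  Change      0.08687     -0.2606
  Equil        0.2607       4.664
  solve Keq expr → x = -0.08687; check Q = 389.3
Then remove 0.517 M of B.
Step 2:
                    L           B
  Initial      0.2607       4.147
  Change     -0.05477      0.1643
  Equil        0.2059       4.312
  solve Keq expr → x = 0.05477; check Q = 389.3

Direction: forward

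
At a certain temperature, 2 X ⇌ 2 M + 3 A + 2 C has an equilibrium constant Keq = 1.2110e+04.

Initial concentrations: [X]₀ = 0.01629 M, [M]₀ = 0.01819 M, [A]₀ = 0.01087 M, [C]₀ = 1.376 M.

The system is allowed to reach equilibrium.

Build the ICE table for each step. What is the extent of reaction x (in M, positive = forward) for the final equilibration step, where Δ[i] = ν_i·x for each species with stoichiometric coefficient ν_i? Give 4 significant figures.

x = 0.008144 M

Q₀ = 3.0321e-06 vs Keq = 1.2110e+04 ⇒ Q<K, forward
Step 1:
                  X         M         A         C
  init      0.01629   0.01819   0.01087     1.376
  Δ        -0.01629   0.01629   0.02443   0.01629
  eq      2.8931e-06   0.03448    0.0353     1.392
  solve Keq expr → x = 0.008144; check Q = 1.2110e+04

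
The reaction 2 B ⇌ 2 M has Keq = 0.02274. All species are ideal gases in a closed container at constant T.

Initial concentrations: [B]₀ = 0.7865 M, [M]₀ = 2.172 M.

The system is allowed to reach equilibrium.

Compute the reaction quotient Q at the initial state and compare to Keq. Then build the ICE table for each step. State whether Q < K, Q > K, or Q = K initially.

Q₀ = 7.626; Q > K (proceeds reverse)

Q₀ = 7.626 vs Keq = 0.02274 ⇒ Q>K, reverse
Step 1:
                   B          M
  I           0.7865      2.172
  C            1.784     -1.784
  E            2.571     0.3877
  solve Keq expr → x = -0.8922; check Q = 0.02274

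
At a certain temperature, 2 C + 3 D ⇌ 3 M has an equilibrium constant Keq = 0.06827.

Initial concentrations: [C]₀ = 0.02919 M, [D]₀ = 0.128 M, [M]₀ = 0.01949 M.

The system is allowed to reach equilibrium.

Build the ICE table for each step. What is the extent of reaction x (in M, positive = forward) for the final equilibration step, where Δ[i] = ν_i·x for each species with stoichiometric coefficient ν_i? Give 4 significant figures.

x = -0.004331 M

Q₀ = 4.143 vs Keq = 0.06827 ⇒ Q>K, reverse
Step 1:
                    C           D           M
  init        0.02919       0.128     0.01949
  Δ          0.008662     0.01299    -0.01299
  eq          0.03785       0.141    0.006496
  solve Keq expr → x = -0.004331; check Q = 0.06827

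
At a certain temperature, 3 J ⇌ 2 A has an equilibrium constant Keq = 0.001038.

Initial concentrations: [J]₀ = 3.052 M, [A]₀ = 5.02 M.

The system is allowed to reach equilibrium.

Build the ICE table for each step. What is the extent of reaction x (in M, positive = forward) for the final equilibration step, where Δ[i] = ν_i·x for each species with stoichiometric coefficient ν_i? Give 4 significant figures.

x = -2.058 M

Q₀ = 0.8864 vs Keq = 0.001038 ⇒ Q>K, reverse
Step 1:
                   J          A
  I            3.052       5.02
  C            6.175     -4.117
  E            9.227     0.9031
  solve Keq expr → x = -2.058; check Q = 0.001038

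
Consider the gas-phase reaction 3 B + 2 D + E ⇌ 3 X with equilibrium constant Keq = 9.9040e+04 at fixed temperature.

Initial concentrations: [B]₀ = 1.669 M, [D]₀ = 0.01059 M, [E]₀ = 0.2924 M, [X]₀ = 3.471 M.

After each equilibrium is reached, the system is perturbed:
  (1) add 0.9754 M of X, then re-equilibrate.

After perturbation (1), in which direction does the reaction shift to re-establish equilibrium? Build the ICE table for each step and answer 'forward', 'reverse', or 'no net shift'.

Q₀ = 2.7430e+05 vs Keq = 9.9040e+04 ⇒ Q>K, reverse
Step 1:
                    B           D           E           X
  Initial       1.669     0.01059      0.2924       3.471
  Change      0.01005    0.006701    0.003351    -0.01005
  Equil         1.679     0.01729      0.2958       3.461
  solve Keq expr → x = -0.003351; check Q = 9.9040e+04
Then add 0.9754 M of X.
Step 2:
                    B           D           E           X
  Initial       1.679     0.01729      0.2958       4.436
  Change      0.01097    0.007315    0.003658    -0.01097
  Equil          1.69     0.02461      0.2994       4.425
  solve Keq expr → x = -0.003658; check Q = 9.9040e+04

Direction: reverse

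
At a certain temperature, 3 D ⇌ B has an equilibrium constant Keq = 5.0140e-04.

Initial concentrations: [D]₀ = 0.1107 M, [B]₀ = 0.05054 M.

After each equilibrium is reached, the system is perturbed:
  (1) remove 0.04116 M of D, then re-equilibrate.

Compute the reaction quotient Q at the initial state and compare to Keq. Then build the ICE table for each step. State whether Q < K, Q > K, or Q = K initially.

Q₀ = 37.26 vs Keq = 5.0140e-04 ⇒ Q>K, reverse
Step 1:
                   D          B
  Initial     0.1107    0.05054
  Change      0.1516   -0.05053
  Equil       0.2623 9.0478e-06
  solve Keq expr → x = -0.05053; check Q = 5.0140e-04
Then remove 0.04116 M of D.
Step 2:
                   D          B
  Initial     0.2211 9.0478e-06
  Change  1.0876e-05 -3.6252e-06
  Equil       0.2211 5.4226e-06
  solve Keq expr → x = -3.6252e-06; check Q = 5.0140e-04

Q₀ = 37.26; Q > K (proceeds reverse)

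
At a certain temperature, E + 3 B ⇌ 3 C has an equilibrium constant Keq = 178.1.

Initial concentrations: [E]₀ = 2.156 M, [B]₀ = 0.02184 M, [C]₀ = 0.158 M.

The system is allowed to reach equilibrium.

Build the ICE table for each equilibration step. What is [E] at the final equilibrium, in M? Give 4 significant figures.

Q₀ = 175.6 vs Keq = 178.1 ⇒ Q<K, forward
Step 1:
                    E           B           C
  I             2.156     0.02184       0.158
  C       -2.9859e-05 -8.9578e-05  8.9578e-05
  E             2.156     0.02175      0.1581
  solve Keq expr → x = 2.9859e-05; check Q = 178.1

[E]_eq = 2.156 M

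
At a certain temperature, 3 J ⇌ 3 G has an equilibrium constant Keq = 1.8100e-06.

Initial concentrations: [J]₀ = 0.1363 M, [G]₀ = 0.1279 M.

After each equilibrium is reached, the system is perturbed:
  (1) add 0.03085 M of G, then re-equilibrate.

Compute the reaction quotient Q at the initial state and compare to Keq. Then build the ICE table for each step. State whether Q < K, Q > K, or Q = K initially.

Q₀ = 0.8263 vs Keq = 1.8100e-06 ⇒ Q>K, reverse
Step 1:
                    J           G
  Initial      0.1363      0.1279
  Change       0.1247     -0.1247
  Equil         0.261    0.003181
  solve Keq expr → x = -0.04157; check Q = 1.8100e-06
Then add 0.03085 M of G.
Step 2:
                    J           G
  Initial       0.261     0.03403
  Change      0.03048    -0.03048
  Equil        0.2915    0.003552
  solve Keq expr → x = -0.01016; check Q = 1.8100e-06

Q₀ = 0.8263; Q > K (proceeds reverse)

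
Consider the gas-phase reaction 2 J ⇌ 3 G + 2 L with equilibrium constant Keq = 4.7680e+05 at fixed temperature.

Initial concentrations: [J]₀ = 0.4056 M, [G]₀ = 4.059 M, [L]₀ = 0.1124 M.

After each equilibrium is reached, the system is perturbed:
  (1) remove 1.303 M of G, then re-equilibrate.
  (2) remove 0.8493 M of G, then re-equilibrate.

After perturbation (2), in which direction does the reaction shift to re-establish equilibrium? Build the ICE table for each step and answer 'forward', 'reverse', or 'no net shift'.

Direction: forward

Q₀ = 5.136 vs Keq = 4.7680e+05 ⇒ Q<K, forward
Step 1:
                  J         G         L
  init       0.4056     4.059    0.1124
  Δ         -0.3982    0.5973    0.3982
  eq       0.007429     4.656    0.5106
  solve Keq expr → x = 0.1991; check Q = 4.7680e+05
Then remove 1.303 M of G.
Step 2:
                  J         G         L
  init     0.007429     3.353    0.5106
  Δ       -0.002855  0.004282  0.002855
  eq       0.004574     3.358    0.5134
  solve Keq expr → x = 0.001427; check Q = 4.7680e+05
Then remove 0.8493 M of G.
Step 3:
                  J         G         L
  init     0.004574     2.508    0.5134
  Δ       -0.001607  0.002411  0.001607
  eq       0.002967     2.511     0.515
  solve Keq expr → x = 8.0364e-04; check Q = 4.7680e+05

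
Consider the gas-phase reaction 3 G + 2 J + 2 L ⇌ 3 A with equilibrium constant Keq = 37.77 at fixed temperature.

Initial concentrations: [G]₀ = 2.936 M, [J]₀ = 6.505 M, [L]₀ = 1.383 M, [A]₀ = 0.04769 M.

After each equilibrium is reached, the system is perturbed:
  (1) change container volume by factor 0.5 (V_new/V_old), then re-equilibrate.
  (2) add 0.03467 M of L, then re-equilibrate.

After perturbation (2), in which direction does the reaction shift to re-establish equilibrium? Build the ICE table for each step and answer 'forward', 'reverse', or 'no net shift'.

Direction: forward

Q₀ = 5.2951e-08 vs Keq = 37.77 ⇒ Q<K, forward
Step 1:
                    G           J           L           A
  I             2.936       6.505       1.383     0.04769
  C            -1.942      -1.295      -1.295       1.942
  E            0.9941        5.21     0.08842        1.99
  solve Keq expr → x = 0.6473; check Q = 37.77
Then change container volume by factor 0.5 (V_new/V_old).
Step 2:
                    G           J           L           A
  I             1.988       10.42      0.1768       3.979
  C           -0.1824     -0.1216     -0.1216      0.1824
  E             1.806        10.3     0.05527       4.161
  solve Keq expr → x = 0.06078; check Q = 37.77
Then add 0.03467 M of L.
Step 3:
                    G           J           L           A
  I             1.806        10.3     0.08994       4.161
  C          -0.04693    -0.03129    -0.03129     0.04693
  E             1.759       10.27     0.05865       4.208
  solve Keq expr → x = 0.01564; check Q = 37.77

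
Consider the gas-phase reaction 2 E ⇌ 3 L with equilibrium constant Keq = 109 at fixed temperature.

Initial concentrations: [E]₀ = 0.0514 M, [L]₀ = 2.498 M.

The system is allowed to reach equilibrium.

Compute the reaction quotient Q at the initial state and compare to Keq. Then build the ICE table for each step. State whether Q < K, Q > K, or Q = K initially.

Q₀ = 5900; Q > K (proceeds reverse)

Q₀ = 5900 vs Keq = 109 ⇒ Q>K, reverse
Step 1:
                    E           L
  Initial      0.0514       2.498
  Change       0.2461     -0.3692
  Equil        0.2975       2.129
  solve Keq expr → x = -0.1231; check Q = 109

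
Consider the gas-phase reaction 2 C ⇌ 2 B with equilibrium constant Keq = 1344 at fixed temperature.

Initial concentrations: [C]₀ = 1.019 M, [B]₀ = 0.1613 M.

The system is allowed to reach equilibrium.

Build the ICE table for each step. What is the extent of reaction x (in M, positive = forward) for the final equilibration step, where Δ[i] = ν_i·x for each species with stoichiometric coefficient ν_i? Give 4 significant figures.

x = 0.4938 M

Q₀ = 0.02506 vs Keq = 1344 ⇒ Q<K, forward
Step 1:
                    C           B
  I             1.019      0.1613
  C           -0.9877      0.9877
  E           0.03134       1.149
  solve Keq expr → x = 0.4938; check Q = 1344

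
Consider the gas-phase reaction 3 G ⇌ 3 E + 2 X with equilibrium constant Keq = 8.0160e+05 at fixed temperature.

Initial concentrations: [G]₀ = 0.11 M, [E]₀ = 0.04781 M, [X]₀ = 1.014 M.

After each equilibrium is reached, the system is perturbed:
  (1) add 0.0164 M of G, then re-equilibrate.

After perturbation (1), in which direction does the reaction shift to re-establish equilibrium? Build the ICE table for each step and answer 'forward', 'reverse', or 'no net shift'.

Direction: forward

Q₀ = 0.08442 vs Keq = 8.0160e+05 ⇒ Q<K, forward
Step 1:
                    G           E           X
  Initial        0.11     0.04781       1.014
  Change      -0.1082      0.1082     0.07215
  Equil      0.001775       0.156       1.086
  solve Keq expr → x = 0.03608; check Q = 8.0160e+05
Then add 0.0164 M of G.
Step 2:
                    G           E           X
  Initial     0.01817       0.156       1.086
  Change      -0.0162      0.0162      0.0108
  Equil      0.001972      0.1722       1.097
  solve Keq expr → x = 0.005401; check Q = 8.0160e+05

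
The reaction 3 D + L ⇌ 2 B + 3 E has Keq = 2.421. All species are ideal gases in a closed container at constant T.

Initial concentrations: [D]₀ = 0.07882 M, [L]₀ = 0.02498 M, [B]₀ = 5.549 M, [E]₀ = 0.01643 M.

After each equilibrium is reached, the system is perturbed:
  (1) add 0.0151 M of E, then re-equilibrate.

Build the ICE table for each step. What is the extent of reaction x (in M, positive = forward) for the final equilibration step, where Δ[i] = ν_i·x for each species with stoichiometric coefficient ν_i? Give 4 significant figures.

Q₀ = 11.16 vs Keq = 2.421 ⇒ Q>K, reverse
Step 1:
                   D          L          B          E
  init       0.07882    0.02498      5.549    0.01643
  Δ         0.005597   0.001866  -0.003731  -0.005597
  eq         0.08442    0.02685      5.545    0.01083
  solve Keq expr → x = -0.001866; check Q = 2.421
Then add 0.0151 M of E.
Step 2:
                   D          L          B          E
  init       0.08442    0.02685      5.545    0.02593
  Δ          0.01281   0.004271  -0.008542   -0.01281
  eq         0.09723    0.03112      5.537    0.01312
  solve Keq expr → x = -0.004271; check Q = 2.421

x = -0.004271 M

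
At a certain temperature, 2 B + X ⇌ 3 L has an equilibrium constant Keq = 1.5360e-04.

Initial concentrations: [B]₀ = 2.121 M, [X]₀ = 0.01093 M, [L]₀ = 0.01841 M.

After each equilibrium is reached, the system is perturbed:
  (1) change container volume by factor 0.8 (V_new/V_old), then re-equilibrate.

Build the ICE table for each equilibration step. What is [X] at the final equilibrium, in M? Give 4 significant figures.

[X]_eq = 0.01324 M

Q₀ = 1.2690e-04 vs Keq = 1.5360e-04 ⇒ Q<K, forward
Step 1:
                  B         X         L
  init        2.121   0.01093   0.01841
  Δ       -6.6907e-04 -3.3453e-04  0.001004
  eq           2.12    0.0106   0.01941
  solve Keq expr → x = 3.3453e-04; check Q = 1.5360e-04
Then change container volume by factor 0.8 (V_new/V_old).
Step 2:
                  B         X         L
  init         2.65   0.01324   0.02427
  Δ               0         0         0
  eq           2.65   0.01324   0.02427
  solve Keq expr → x = 0; check Q = 1.5360e-04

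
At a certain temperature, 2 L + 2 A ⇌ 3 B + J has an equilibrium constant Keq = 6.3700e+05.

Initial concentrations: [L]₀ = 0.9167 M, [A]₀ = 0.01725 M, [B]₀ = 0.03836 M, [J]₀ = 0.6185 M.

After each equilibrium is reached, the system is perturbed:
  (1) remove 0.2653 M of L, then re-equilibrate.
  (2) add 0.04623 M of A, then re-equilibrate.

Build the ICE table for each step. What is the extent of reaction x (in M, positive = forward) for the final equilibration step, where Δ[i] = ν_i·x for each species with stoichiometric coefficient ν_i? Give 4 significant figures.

Q₀ = 0.1396 vs Keq = 6.3700e+05 ⇒ Q<K, forward
Step 1:
                  L         A         B         J
  Initial    0.9167   0.01725   0.03836    0.6185
  Change   -0.01723  -0.01723   0.02585  0.008616
  Equil      0.8995 1.7947e-05   0.06421    0.6271
  solve Keq expr → x = 0.008616; check Q = 6.3700e+05
Then remove 0.2653 M of L.
Step 2:
                  L         A         B         J
  Initial    0.6342 1.7947e-05   0.06421    0.6271
  Change  7.5011e-06 7.5011e-06 -1.1252e-05 -3.7506e-06
  Equil      0.6342 2.5449e-05    0.0642    0.6271
  solve Keq expr → x = -3.7506e-06; check Q = 6.3700e+05
Then add 0.04623 M of A.
Step 3:
                  L         A         B         J
  Initial    0.6342   0.04626    0.0642    0.6271
  Change   -0.04617  -0.04617   0.06926   0.02309
  Equil       0.588 8.3767e-05    0.1335    0.6502
  solve Keq expr → x = 0.02309; check Q = 6.3700e+05

x = 0.02309 M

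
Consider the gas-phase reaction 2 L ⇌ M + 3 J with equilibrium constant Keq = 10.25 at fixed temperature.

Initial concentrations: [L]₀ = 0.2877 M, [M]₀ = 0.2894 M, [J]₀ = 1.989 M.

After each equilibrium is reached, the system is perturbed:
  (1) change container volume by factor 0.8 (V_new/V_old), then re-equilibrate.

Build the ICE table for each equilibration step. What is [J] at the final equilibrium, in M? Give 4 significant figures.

[J]_eq = 2.218 M

Q₀ = 27.51 vs Keq = 10.25 ⇒ Q>K, reverse
Step 1:
                  L         M         J
  Initial    0.2877    0.2894     1.989
  Change    0.09648  -0.04824   -0.1447
  Equil      0.3842    0.2412     1.844
  solve Keq expr → x = -0.04824; check Q = 10.25
Then change container volume by factor 0.8 (V_new/V_old).
Step 2:
                  L         M         J
  Initial    0.4802    0.3015     2.305
  Change    0.05822  -0.02911  -0.08733
  Equil      0.5384    0.2723     2.218
  solve Keq expr → x = -0.02911; check Q = 10.25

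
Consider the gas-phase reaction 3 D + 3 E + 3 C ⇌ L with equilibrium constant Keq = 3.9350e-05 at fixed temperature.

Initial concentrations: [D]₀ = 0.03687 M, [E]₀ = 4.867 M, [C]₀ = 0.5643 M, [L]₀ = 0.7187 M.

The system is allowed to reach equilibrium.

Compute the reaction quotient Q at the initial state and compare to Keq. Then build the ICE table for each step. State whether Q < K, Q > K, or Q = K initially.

Q₀ = 692.2; Q > K (proceeds reverse)

Q₀ = 692.2 vs Keq = 3.9350e-05 ⇒ Q>K, reverse
Step 1:
                  D         E         C         L
  init      0.03687     4.867    0.5643    0.7187
  Δ           1.427     1.427     1.427   -0.4757
  eq          1.464     6.294     1.991     0.243
  solve Keq expr → x = -0.4757; check Q = 3.9350e-05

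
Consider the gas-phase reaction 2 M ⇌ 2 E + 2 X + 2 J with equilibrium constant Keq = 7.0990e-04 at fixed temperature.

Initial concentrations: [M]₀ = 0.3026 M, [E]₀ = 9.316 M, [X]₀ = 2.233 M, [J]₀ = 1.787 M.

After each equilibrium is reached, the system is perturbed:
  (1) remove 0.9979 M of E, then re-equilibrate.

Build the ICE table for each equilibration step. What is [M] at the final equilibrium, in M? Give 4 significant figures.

Q₀ = 1.5092e+04 vs Keq = 7.0990e-04 ⇒ Q>K, reverse
Step 1:
                   M          E          X          J
  Initial     0.3026      9.316      2.233      1.787
  Change       1.771     -1.771     -1.771     -1.771
  Equil        2.074      7.545     0.4619    0.01586
  solve Keq expr → x = -0.8856; check Q = 7.0990e-04
Then remove 0.9979 M of E.
Step 2:
                   M          E          X          J
  Initial      2.074      6.547     0.4619    0.01586
  Change     -0.0023     0.0023     0.0023     0.0023
  Equil        2.071      6.549     0.4642    0.01816
  solve Keq expr → x = 0.00115; check Q = 7.0990e-04

[M]_eq = 2.071 M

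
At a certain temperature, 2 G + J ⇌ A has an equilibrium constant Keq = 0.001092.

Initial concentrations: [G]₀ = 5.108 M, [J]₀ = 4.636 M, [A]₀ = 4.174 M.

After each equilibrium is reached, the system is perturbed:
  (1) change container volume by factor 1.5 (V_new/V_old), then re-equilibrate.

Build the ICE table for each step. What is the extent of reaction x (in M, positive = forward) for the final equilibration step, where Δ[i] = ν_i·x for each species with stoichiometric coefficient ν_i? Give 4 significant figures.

x = -0.3195 M

Q₀ = 0.03451 vs Keq = 0.001092 ⇒ Q>K, reverse
Step 1:
                  G         J         A
  I           5.108     4.636     4.174
  C           6.192     3.096    -3.096
  E            11.3     7.732     1.078
  solve Keq expr → x = -3.096; check Q = 0.001092
Then change container volume by factor 1.5 (V_new/V_old).
Step 2:
                  G         J         A
  I           7.533     5.155    0.7187
  C           0.639    0.3195   -0.3195
  E           8.172     5.474    0.3992
  solve Keq expr → x = -0.3195; check Q = 0.001092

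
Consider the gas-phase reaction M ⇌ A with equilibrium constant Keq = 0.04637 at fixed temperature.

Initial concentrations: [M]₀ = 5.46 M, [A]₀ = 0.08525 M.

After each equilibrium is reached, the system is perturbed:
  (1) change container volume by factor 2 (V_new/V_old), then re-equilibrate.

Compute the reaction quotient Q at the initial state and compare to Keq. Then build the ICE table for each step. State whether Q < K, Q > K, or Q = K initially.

Q₀ = 0.01561 vs Keq = 0.04637 ⇒ Q<K, forward
Step 1:
                  M         A
  I            5.46   0.08525
  C         -0.1605    0.1605
  E             5.3    0.2457
  solve Keq expr → x = 0.1605; check Q = 0.04637
Then change container volume by factor 2 (V_new/V_old).
Step 2:
                  M         A
  I            2.65    0.1229
  C               0         0
  E            2.65    0.1229
  solve Keq expr → x = 0; check Q = 0.04637

Q₀ = 0.01561; Q < K (proceeds forward)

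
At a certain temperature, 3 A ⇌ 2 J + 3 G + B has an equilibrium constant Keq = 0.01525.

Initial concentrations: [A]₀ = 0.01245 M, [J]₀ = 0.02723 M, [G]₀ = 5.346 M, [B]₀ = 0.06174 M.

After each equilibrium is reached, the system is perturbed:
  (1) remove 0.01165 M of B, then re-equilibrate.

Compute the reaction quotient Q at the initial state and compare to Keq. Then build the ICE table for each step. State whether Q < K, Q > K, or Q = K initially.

Q₀ = 3624; Q > K (proceeds reverse)

Q₀ = 3624 vs Keq = 0.01525 ⇒ Q>K, reverse
Step 1:
                  A         J         G         B
  Initial   0.01245   0.02723     5.346   0.06174
  Change    0.04002  -0.02668  -0.04002  -0.01334
  Equil     0.05247 5.5194e-04     5.306    0.0484
  solve Keq expr → x = -0.01334; check Q = 0.01525
Then remove 0.01165 M of B.
Step 2:
                  A         J         G         B
  Initial   0.05247 5.5194e-04     5.306   0.03675
  Change  -1.1845e-04 7.8965e-05 1.1845e-04 3.9483e-05
  Equil     0.05235 6.3090e-04     5.306   0.03679
  solve Keq expr → x = 3.9483e-05; check Q = 0.01525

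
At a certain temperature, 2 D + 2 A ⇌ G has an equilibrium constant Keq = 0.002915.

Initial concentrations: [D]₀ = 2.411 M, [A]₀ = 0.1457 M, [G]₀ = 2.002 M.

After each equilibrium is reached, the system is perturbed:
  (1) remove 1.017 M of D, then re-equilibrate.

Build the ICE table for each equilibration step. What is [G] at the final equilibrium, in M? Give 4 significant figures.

Q₀ = 16.22 vs Keq = 0.002915 ⇒ Q>K, reverse
Step 1:
                   D          A          G
  Initial      2.411     0.1457      2.002
  Change        2.73       2.73     -1.365
  Equil        5.141      2.876     0.6371
  solve Keq expr → x = -1.365; check Q = 0.002915
Then remove 1.017 M of D.
Step 2:
                   D          A          G
  Initial      4.124      2.876     0.6371
  Change        0.22       0.22      -0.11
  Equil        4.344      3.096     0.5271
  solve Keq expr → x = -0.11; check Q = 0.002915

[G]_eq = 0.5271 M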